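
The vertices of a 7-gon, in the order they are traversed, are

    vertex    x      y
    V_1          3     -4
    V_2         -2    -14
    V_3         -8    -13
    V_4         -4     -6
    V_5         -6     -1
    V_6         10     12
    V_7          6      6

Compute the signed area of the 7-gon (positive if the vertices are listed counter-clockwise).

Σ = (-50) + (-86) + (-4) + (-32) + (-62) + (-12) + (-42) = -288
Signed area = Σ/2 = -144 (negative ⇒ clockwise traversal).

-144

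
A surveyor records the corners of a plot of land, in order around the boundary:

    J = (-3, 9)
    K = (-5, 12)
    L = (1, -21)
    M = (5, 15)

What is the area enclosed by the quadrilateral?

156

Cross-terms: 9, 93, 120, 90  ⇒  Σ = 312
Area = |Σ|/2 = 156.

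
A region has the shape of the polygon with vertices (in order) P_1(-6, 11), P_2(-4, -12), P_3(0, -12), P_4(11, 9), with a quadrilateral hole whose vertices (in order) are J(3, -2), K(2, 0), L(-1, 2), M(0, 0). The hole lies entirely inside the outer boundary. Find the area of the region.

231.5

Outer boundary:
Apply the shoelace (surveyor's) formula: 2A = Σ (x_i·y_{i+1} − x_{i+1}·y_i), indices taken mod 4.
P_1→P_2: (-6)(-12) − (-4)(11) = 116
P_2→P_3: (-4)(-12) − (0)(-12) = 48
P_3→P_4: (0)(9) − (11)(-12) = 132
P_4→P_1: (11)(11) − (-6)(9) = 175
Σ = 471
Area = |Σ|/2 = 235.5.
Hole:
Apply the shoelace (surveyor's) formula: 2A = Σ (x_i·y_{i+1} − x_{i+1}·y_i), indices taken mod 4.
Σ = (4) + (4) + (0) + (0) = 8
Area = |Σ|/2 = 4.
Net area = 235.5 − 4 = 231.5.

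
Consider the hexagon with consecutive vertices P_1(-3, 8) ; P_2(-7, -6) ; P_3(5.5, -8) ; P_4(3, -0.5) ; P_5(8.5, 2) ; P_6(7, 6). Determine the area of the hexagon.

152.75

Apply the shoelace (surveyor's) formula: 2A = Σ (x_i·y_{i+1} − x_{i+1}·y_i), indices taken mod 6.
Cross-terms: 74, 89, 21.25, 10.25, 37, 74  ⇒  Σ = 305.5
Area = |Σ|/2 = 152.75.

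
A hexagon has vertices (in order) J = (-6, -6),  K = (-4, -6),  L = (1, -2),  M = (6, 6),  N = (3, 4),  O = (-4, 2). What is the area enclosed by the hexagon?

Apply Gauss's area formula: 2A = Σ (x_i·y_{i+1} − x_{i+1}·y_i), indices taken mod 6.
J→K: (-6)(-6) − (-4)(-6) = 12
K→L: (-4)(-2) − (1)(-6) = 14
L→M: (1)(6) − (6)(-2) = 18
M→N: (6)(4) − (3)(6) = 6
N→O: (3)(2) − (-4)(4) = 22
O→J: (-4)(-6) − (-6)(2) = 36
Σ = 108
Area = |Σ|/2 = 54.

54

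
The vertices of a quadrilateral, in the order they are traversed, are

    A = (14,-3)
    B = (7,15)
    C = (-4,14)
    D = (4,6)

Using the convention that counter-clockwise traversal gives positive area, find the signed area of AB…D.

106.5

Apply the shoelace formula: 2A = Σ (x_i·y_{i+1} − x_{i+1}·y_i), indices taken mod 4.
Σ = (231) + (158) + (-80) + (-96) = 213
Signed area = Σ/2 = 106.5 (positive ⇒ counter-clockwise traversal).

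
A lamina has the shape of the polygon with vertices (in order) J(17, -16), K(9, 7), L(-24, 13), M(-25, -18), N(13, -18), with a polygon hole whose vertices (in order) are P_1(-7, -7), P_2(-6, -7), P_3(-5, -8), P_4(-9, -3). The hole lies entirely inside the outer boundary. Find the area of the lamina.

Outer boundary:
Apply the shoelace formula: 2A = Σ (x_i·y_{i+1} − x_{i+1}·y_i), indices taken mod 5.
Σ = (263) + (285) + (757) + (684) + (98) = 2087
Area = |Σ|/2 = 1043.5.
Hole:
Σ = (7) + (13) + (-57) + (42) = 5
Area = |Σ|/2 = 2.5.
Net area = 1043.5 − 2.5 = 1041.

1041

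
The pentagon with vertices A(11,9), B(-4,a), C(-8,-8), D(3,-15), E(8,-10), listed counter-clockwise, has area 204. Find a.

-4

Write out the shoelace sum; only the two edges meeting at B involve a:
2·Area = [(11·a − (-4)·9) + ((-4)·(-8) − (-8)·a)] + 416
       = 19·a + 484 = 408
⇒ a = -4.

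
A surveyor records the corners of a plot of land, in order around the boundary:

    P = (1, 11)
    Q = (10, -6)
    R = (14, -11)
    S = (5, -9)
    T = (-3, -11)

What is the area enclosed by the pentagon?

Apply the surveyor's formula: 2A = Σ (x_i·y_{i+1} − x_{i+1}·y_i), indices taken mod 5.
Σ = (-116) + (-26) + (-71) + (-82) + (-22) = -317
Area = |Σ|/2 = 158.5.

158.5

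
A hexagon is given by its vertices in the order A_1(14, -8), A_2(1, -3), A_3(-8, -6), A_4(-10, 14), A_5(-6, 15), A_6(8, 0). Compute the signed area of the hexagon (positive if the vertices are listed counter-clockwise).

-243

Apply Gauss's area formula: 2A = Σ (x_i·y_{i+1} − x_{i+1}·y_i), indices taken mod 6.
Σ = (-34) + (-30) + (-172) + (-66) + (-120) + (-64) = -486
Signed area = Σ/2 = -243 (negative ⇒ clockwise traversal).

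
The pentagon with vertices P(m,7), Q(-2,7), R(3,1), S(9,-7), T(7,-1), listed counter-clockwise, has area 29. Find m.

1

The doubled signed area Σ (x_i y_{i+1} − x_{i+1} y_i) is linear in m.
With m=0 it equals 50; the coefficient of m is 8 (from the two edges through P).
So 8·m + 50 = 2·29 = 58 ⇒ m = 1.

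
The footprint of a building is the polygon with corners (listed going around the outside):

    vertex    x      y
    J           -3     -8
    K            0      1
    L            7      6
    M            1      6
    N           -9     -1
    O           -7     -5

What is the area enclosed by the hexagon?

J→K: (-3)(1) − (0)(-8) = -3
K→L: (0)(6) − (7)(1) = -7
L→M: (7)(6) − (1)(6) = 36
M→N: (1)(-1) − (-9)(6) = 53
N→O: (-9)(-5) − (-7)(-1) = 38
O→J: (-7)(-8) − (-3)(-5) = 41
Σ = 158
Area = |Σ|/2 = 79.

79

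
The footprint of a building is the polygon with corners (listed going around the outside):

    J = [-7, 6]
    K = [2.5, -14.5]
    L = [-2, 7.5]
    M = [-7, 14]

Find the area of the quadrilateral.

Apply the shoelace formula: 2A = Σ (x_i·y_{i+1} − x_{i+1}·y_i), indices taken mod 4.
Σ = (86.5) + (-10.25) + (24.5) + (56) = 156.75
Area = |Σ|/2 = 78.375.

78.375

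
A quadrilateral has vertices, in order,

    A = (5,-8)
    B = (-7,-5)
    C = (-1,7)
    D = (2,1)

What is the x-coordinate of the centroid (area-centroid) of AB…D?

-16/19

Apply the surveyor's formula. First the cross-terms c_i = x_i·y_{i+1} − x_{i+1}·y_i:
  -81, -54, -15, -21  ⇒  2A = -171, A = -85.5.
Then Σ (x_i + x_{i+1})·c_i = 432, so x̄ = 432 / (6·(-85.5)) = -16/19.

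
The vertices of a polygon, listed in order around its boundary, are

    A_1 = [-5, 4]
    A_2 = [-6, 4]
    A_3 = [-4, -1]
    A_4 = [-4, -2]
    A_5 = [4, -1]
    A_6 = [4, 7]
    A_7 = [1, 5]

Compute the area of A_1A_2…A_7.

Apply Gauss's area formula: 2A = Σ (x_i·y_{i+1} − x_{i+1}·y_i), indices taken mod 7.
Σ = (4) + (22) + (4) + (12) + (32) + (13) + (29) = 116
Area = |Σ|/2 = 58.

58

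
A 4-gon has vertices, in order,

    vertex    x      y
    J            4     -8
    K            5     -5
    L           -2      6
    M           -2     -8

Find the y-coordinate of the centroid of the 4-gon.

Apply the surveyor's formula. First the cross-terms c_i = x_i·y_{i+1} − x_{i+1}·y_i:
  20, 20, 28, 48  ⇒  2A = 116, A = 58.
Then Σ (y_i + y_{i+1})·c_i = -1064, so ȳ = -1064 / (6·58) = -266/87.

-266/87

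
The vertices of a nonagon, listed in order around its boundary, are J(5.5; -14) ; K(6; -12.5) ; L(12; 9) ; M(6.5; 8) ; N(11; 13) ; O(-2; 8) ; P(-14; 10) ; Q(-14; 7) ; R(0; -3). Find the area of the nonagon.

279.875

Apply the shoelace formula: 2A = Σ (x_i·y_{i+1} − x_{i+1}·y_i), indices taken mod 9.
Σ = (15.25) + (204) + (37.5) + (-3.5) + (114) + (92) + (42) + (42) + (16.5) = 559.75
Area = |Σ|/2 = 279.875.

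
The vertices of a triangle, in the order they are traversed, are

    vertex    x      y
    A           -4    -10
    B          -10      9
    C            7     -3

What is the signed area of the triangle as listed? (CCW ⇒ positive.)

-125.5

Apply the shoelace formula: 2A = Σ (x_i·y_{i+1} − x_{i+1}·y_i), indices taken mod 3.
Cross-terms: -136, -33, -82  ⇒  Σ = -251
Signed area = Σ/2 = -125.5 (negative ⇒ clockwise traversal).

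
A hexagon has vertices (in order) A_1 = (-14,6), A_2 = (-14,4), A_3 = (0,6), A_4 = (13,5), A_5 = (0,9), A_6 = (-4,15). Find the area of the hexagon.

Apply Gauss's area formula: 2A = Σ (x_i·y_{i+1} − x_{i+1}·y_i), indices taken mod 6.
Σ = (28) + (-84) + (-78) + (117) + (36) + (186) = 205
Area = |Σ|/2 = 102.5.

102.5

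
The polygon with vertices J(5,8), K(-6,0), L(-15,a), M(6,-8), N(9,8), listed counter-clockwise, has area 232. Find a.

-12

Write out the shoelace sum; only the two edges meeting at L involve a:
2·Area = [((-6)·a − (-15)·0) + ((-15)·(-8) − 6·a)] + 200
       = -12·a + 320 = 464
⇒ a = -12.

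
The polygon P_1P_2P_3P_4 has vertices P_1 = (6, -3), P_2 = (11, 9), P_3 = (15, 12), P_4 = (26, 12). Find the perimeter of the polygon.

54

|P_1P_2| = √((5)² + (12)²) = √169 = 13
|P_2P_3| = √((4)² + (3)²) = √25 = 5
|P_3P_4| = √((11)² + (0)²) = √121 = 11
|P_4P_1| = √((-20)² + (-15)²) = √625 = 25
Perimeter = 13 + 5 + 11 + 25 = 54.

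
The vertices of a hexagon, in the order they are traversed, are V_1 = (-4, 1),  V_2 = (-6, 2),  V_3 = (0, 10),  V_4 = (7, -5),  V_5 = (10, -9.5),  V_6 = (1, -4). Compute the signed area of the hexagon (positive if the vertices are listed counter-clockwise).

Apply Gauss's area formula: 2A = Σ (x_i·y_{i+1} − x_{i+1}·y_i), indices taken mod 6.
Σ = (-2) + (-60) + (-70) + (-16.5) + (-30.5) + (-15) = -194
Signed area = Σ/2 = -97 (negative ⇒ clockwise traversal).

-97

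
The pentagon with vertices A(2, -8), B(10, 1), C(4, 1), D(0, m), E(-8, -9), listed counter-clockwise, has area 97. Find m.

2

The doubled signed area Σ (x_i y_{i+1} − x_{i+1} y_i) is linear in m.
With m=0 it equals 170; the coefficient of m is 12 (from the two edges through D).
So 12·m + 170 = 2·97 = 194 ⇒ m = 2.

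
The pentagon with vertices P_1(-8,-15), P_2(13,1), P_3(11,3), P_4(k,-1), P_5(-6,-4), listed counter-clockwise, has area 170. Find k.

The doubled signed area Σ (x_i y_{i+1} − x_{i+1} y_i) is linear in k.
With k=0 it equals 256; the coefficient of k is -7 (from the two edges through P_4).
So -7·k + 256 = 2·170 = 340 ⇒ k = -12.

-12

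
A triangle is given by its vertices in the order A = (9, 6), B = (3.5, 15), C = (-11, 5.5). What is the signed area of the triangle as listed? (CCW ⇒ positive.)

Apply the surveyor's formula: 2A = Σ (x_i·y_{i+1} − x_{i+1}·y_i), indices taken mod 3.
Cross-terms: 114, 184.25, -115.5  ⇒  Σ = 182.75
Signed area = Σ/2 = 91.375 (positive ⇒ counter-clockwise traversal).

91.375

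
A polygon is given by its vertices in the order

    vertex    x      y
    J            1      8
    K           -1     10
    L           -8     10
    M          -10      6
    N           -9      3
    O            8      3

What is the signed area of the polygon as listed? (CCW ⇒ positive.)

87

J→K: (1)(10) − (-1)(8) = 18
K→L: (-1)(10) − (-8)(10) = 70
L→M: (-8)(6) − (-10)(10) = 52
M→N: (-10)(3) − (-9)(6) = 24
N→O: (-9)(3) − (8)(3) = -51
O→J: (8)(8) − (1)(3) = 61
Σ = 174
Signed area = Σ/2 = 87 (positive ⇒ counter-clockwise traversal).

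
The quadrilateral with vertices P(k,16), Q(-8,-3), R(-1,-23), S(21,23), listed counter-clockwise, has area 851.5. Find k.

The doubled signed area Σ (x_i y_{i+1} − x_{i+1} y_i) is linear in k.
With k=0 it equals 1105; the coefficient of k is -26 (from the two edges through P).
So -26·k + 1105 = 2·851.5 = 1703 ⇒ k = -23.

-23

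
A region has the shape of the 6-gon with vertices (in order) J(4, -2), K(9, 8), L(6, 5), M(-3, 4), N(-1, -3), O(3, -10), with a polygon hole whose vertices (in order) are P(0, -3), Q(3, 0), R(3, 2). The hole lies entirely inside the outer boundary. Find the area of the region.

Outer boundary:
Cross-terms: 50, -3, 39, 13, 19, 34  ⇒  Σ = 152
Area = |Σ|/2 = 76.
Hole:
Apply the shoelace formula: 2A = Σ (x_i·y_{i+1} − x_{i+1}·y_i), indices taken mod 3.
Σ = (9) + (6) + (-9) = 6
Area = |Σ|/2 = 3.
Net area = 76 − 3 = 73.

73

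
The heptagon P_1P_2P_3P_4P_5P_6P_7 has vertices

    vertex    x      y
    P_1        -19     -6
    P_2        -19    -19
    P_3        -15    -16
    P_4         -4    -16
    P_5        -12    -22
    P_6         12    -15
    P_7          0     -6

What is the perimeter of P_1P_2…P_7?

|P_1P_2| = √((0)² + (-13)²) = √169 = 13
|P_2P_3| = √((4)² + (3)²) = √25 = 5
|P_3P_4| = √((11)² + (0)²) = √121 = 11
|P_4P_5| = √((-8)² + (-6)²) = √100 = 10
|P_5P_6| = √((24)² + (7)²) = √625 = 25
|P_6P_7| = √((-12)² + (9)²) = √225 = 15
|P_7P_1| = √((-19)² + (0)²) = √361 = 19
Perimeter = 13 + 5 + 11 + 10 + 25 + 15 + 19 = 98.

98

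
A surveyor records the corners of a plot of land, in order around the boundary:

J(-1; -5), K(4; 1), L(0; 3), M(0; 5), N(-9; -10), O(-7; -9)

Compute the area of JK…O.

56.5

Apply the shoelace formula: 2A = Σ (x_i·y_{i+1} − x_{i+1}·y_i), indices taken mod 6.
J→K: (-1)(1) − (4)(-5) = 19
K→L: (4)(3) − (0)(1) = 12
L→M: (0)(5) − (0)(3) = 0
M→N: (0)(-10) − (-9)(5) = 45
N→O: (-9)(-9) − (-7)(-10) = 11
O→J: (-7)(-5) − (-1)(-9) = 26
Σ = 113
Area = |Σ|/2 = 56.5.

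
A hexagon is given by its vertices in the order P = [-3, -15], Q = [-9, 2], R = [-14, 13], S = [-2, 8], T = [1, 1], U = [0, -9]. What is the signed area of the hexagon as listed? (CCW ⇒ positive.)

Σ = (-141) + (-89) + (-86) + (-10) + (-9) + (-27) = -362
Signed area = Σ/2 = -181 (negative ⇒ clockwise traversal).

-181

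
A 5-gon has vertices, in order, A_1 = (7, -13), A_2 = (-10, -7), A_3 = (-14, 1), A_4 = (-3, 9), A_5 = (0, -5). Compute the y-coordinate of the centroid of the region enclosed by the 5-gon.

Apply the shoelace formula. First the cross-terms c_i = x_i·y_{i+1} − x_{i+1}·y_i:
  -179, -108, -123, 15, 35  ⇒  2A = -360, A = -180.
Then Σ (y_i + y_{i+1})·c_i = 2428, so ȳ = 2428 / (6·(-180)) = -607/270.

-607/270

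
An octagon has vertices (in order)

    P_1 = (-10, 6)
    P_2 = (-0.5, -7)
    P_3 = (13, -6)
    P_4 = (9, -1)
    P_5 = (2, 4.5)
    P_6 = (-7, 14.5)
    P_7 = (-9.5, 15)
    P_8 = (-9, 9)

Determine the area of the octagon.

Apply Gauss's area formula: 2A = Σ (x_i·y_{i+1} − x_{i+1}·y_i), indices taken mod 8.
Σ = (73) + (94) + (41) + (42.5) + (60.5) + (32.75) + (49.5) + (36) = 429.25
Area = |Σ|/2 = 214.625.

214.625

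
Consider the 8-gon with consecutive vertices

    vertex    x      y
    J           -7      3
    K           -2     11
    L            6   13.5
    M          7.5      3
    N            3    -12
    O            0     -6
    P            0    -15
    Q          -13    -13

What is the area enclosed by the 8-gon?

344.625

Apply Gauss's area formula: 2A = Σ (x_i·y_{i+1} − x_{i+1}·y_i), indices taken mod 8.
Cross-terms: -71, -93, -83.25, -99, -18, 0, -195, -130  ⇒  Σ = -689.25
Area = |Σ|/2 = 344.625.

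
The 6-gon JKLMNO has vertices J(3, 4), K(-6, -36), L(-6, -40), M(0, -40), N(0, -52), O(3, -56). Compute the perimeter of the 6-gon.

|JK| = √((-9)² + (-40)²) = √1681 = 41
|KL| = √((0)² + (-4)²) = √16 = 4
|LM| = √((6)² + (0)²) = √36 = 6
|MN| = √((0)² + (-12)²) = √144 = 12
|NO| = √((3)² + (-4)²) = √25 = 5
|OJ| = √((0)² + (60)²) = √3600 = 60
Perimeter = 41 + 4 + 6 + 12 + 5 + 60 = 128.

128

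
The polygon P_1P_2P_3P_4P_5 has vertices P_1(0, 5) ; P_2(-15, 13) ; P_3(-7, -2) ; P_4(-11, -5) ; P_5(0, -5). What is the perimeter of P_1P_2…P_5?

60

|P_1P_2| = √((-15)² + (8)²) = √289 = 17
|P_2P_3| = √((8)² + (-15)²) = √289 = 17
|P_3P_4| = √((-4)² + (-3)²) = √25 = 5
|P_4P_5| = √((11)² + (0)²) = √121 = 11
|P_5P_1| = √((0)² + (10)²) = √100 = 10
Perimeter = 17 + 17 + 5 + 11 + 10 = 60.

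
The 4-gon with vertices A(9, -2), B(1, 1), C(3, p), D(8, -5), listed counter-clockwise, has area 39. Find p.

-8

Write out the shoelace sum; only the two edges meeting at C involve p:
2·Area = [(1·p − 3·1) + (3·(-5) − 8·p)] + 40
       = -7·p + 22 = 78
⇒ p = -8.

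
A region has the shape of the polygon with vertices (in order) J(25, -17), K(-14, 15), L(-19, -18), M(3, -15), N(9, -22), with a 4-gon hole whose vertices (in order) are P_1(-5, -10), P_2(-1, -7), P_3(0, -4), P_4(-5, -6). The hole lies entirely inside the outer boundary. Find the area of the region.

725

Outer boundary:
Σ = (137) + (537) + (339) + (69) + (397) = 1479
Area = |Σ|/2 = 739.5.
Hole:
P_1→P_2: (-5)(-7) − (-1)(-10) = 25
P_2→P_3: (-1)(-4) − (0)(-7) = 4
P_3→P_4: (0)(-6) − (-5)(-4) = -20
P_4→P_1: (-5)(-10) − (-5)(-6) = 20
Σ = 29
Area = |Σ|/2 = 14.5.
Net area = 739.5 − 14.5 = 725.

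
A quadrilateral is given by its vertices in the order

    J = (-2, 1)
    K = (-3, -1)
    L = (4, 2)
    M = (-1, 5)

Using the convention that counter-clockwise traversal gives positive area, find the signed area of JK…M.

Apply the shoelace (surveyor's) formula: 2A = Σ (x_i·y_{i+1} − x_{i+1}·y_i), indices taken mod 4.
Σ = (5) + (-2) + (22) + (9) = 34
Signed area = Σ/2 = 17 (positive ⇒ counter-clockwise traversal).

17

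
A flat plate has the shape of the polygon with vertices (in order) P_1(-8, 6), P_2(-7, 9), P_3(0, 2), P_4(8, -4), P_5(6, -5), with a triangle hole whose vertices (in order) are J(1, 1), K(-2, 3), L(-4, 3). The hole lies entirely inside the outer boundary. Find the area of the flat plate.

38

Outer boundary:
Cross-terms: -30, -14, -16, -16, -4  ⇒  Σ = -80
Area = |Σ|/2 = 40.
Hole:
Σ = (5) + (6) + (-7) = 4
Area = |Σ|/2 = 2.
Net area = 40 − 2 = 38.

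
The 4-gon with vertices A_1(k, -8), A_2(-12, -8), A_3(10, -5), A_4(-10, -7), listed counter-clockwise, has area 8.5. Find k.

The doubled signed area Σ (x_i y_{i+1} − x_{i+1} y_i) is linear in k.
With k=0 it equals 4; the coefficient of k is -1 (from the two edges through A_1).
So -1·k + 4 = 2·8.5 = 17 ⇒ k = -13.

-13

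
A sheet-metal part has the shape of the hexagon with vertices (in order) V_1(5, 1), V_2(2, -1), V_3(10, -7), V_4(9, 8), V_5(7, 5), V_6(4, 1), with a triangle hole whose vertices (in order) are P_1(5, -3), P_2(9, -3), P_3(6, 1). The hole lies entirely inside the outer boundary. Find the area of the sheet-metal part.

45.5

Outer boundary:
V_1→V_2: (5)(-1) − (2)(1) = -7
V_2→V_3: (2)(-7) − (10)(-1) = -4
V_3→V_4: (10)(8) − (9)(-7) = 143
V_4→V_5: (9)(5) − (7)(8) = -11
V_5→V_6: (7)(1) − (4)(5) = -13
V_6→V_1: (4)(1) − (5)(1) = -1
Σ = 107
Area = |Σ|/2 = 53.5.
Hole:
Σ = (12) + (27) + (-23) = 16
Area = |Σ|/2 = 8.
Net area = 53.5 − 8 = 45.5.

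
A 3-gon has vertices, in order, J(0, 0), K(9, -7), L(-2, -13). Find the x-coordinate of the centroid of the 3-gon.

Apply the surveyor's formula. First the cross-terms c_i = x_i·y_{i+1} − x_{i+1}·y_i:
  0, -131, 0  ⇒  2A = -131, A = -65.5.
Then Σ (x_i + x_{i+1})·c_i = -917, so x̄ = -917 / (6·(-65.5)) = 7/3.

7/3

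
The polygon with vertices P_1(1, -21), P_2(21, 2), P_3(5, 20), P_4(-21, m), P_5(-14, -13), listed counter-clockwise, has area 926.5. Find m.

0

Write out the shoelace sum; only the two edges meeting at P_4 involve m:
2·Area = [(5·m − (-21)·20) + ((-21)·(-13) − (-14)·m)] + 1160
       = 19·m + 1853 = 1853
⇒ m = 0.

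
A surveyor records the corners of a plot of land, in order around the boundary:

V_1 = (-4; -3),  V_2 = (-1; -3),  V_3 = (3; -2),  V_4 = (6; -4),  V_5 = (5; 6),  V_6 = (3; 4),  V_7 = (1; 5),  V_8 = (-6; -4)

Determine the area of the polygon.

58.5

Apply the shoelace (surveyor's) formula: 2A = Σ (x_i·y_{i+1} − x_{i+1}·y_i), indices taken mod 8.
V_1→V_2: (-4)(-3) − (-1)(-3) = 9
V_2→V_3: (-1)(-2) − (3)(-3) = 11
V_3→V_4: (3)(-4) − (6)(-2) = 0
V_4→V_5: (6)(6) − (5)(-4) = 56
V_5→V_6: (5)(4) − (3)(6) = 2
V_6→V_7: (3)(5) − (1)(4) = 11
V_7→V_8: (1)(-4) − (-6)(5) = 26
V_8→V_1: (-6)(-3) − (-4)(-4) = 2
Σ = 117
Area = |Σ|/2 = 58.5.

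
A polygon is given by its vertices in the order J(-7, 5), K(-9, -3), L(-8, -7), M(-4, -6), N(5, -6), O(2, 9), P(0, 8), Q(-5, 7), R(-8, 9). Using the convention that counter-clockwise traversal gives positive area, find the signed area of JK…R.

Σ = (66) + (39) + (20) + (54) + (57) + (16) + (40) + (11) + (23) = 326
Signed area = Σ/2 = 163 (positive ⇒ counter-clockwise traversal).

163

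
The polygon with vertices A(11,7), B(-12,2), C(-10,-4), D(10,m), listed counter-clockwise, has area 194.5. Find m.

Write out the shoelace sum; only the two edges meeting at D involve m:
2·Area = [((-10)·m − 10·(-4)) + (10·7 − 11·m)] + 174
       = -21·m + 284 = 389
⇒ m = -5.

-5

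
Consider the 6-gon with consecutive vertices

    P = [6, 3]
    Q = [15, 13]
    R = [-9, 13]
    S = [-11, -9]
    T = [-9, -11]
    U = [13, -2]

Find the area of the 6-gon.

Apply the surveyor's formula: 2A = Σ (x_i·y_{i+1} − x_{i+1}·y_i), indices taken mod 6.
Cross-terms: 33, 312, 224, 40, 161, 51  ⇒  Σ = 821
Area = |Σ|/2 = 410.5.

410.5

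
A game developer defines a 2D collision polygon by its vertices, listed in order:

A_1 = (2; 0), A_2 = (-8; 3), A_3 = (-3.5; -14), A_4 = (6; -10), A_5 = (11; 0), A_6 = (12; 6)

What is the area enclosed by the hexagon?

Apply the shoelace formula: 2A = Σ (x_i·y_{i+1} − x_{i+1}·y_i), indices taken mod 6.
Σ = (6) + (122.5) + (119) + (110) + (66) + (-12) = 411.5
Area = |Σ|/2 = 205.75.

205.75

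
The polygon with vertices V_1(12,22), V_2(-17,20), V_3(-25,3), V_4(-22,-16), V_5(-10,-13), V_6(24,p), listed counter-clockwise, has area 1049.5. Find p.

18

Write out the shoelace sum; only the two edges meeting at V_6 involve p:
2·Area = [((-10)·p − 24·(-13)) + (24·22 − 12·p)] + 1655
       = -22·p + 2495 = 2099
⇒ p = 18.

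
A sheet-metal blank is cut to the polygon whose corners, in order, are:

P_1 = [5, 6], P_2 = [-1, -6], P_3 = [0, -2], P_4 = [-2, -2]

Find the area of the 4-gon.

Σ = (-24) + (2) + (-4) + (-2) = -28
Area = |Σ|/2 = 14.

14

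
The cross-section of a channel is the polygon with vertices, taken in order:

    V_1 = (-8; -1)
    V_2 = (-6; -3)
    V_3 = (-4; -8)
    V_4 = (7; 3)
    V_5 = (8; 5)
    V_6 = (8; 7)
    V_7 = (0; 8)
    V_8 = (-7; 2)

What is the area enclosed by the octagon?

134

Apply Gauss's area formula: 2A = Σ (x_i·y_{i+1} − x_{i+1}·y_i), indices taken mod 8.
V_1→V_2: (-8)(-3) − (-6)(-1) = 18
V_2→V_3: (-6)(-8) − (-4)(-3) = 36
V_3→V_4: (-4)(3) − (7)(-8) = 44
V_4→V_5: (7)(5) − (8)(3) = 11
V_5→V_6: (8)(7) − (8)(5) = 16
V_6→V_7: (8)(8) − (0)(7) = 64
V_7→V_8: (0)(2) − (-7)(8) = 56
V_8→V_1: (-7)(-1) − (-8)(2) = 23
Σ = 268
Area = |Σ|/2 = 134.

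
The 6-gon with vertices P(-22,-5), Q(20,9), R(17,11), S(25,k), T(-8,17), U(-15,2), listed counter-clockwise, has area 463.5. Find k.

The doubled signed area Σ (x_i y_{i+1} − x_{i+1} y_i) is linear in k.
With k=0 it equals 477; the coefficient of k is 25 (from the two edges through S).
So 25·k + 477 = 2·463.5 = 927 ⇒ k = 18.

18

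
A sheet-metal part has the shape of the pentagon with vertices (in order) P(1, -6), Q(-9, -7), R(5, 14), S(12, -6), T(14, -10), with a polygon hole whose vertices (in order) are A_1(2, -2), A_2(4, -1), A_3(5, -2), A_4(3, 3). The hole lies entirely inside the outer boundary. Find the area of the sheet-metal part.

Outer boundary:
P→Q: (1)(-7) − (-9)(-6) = -61
Q→R: (-9)(14) − (5)(-7) = -91
R→S: (5)(-6) − (12)(14) = -198
S→T: (12)(-10) − (14)(-6) = -36
T→P: (14)(-6) − (1)(-10) = -74
Σ = -460
Area = |Σ|/2 = 230.
Hole:
Apply Gauss's area formula: 2A = Σ (x_i·y_{i+1} − x_{i+1}·y_i), indices taken mod 4.
Cross-terms: 6, -3, 21, -12  ⇒  Σ = 12
Area = |Σ|/2 = 6.
Net area = 230 − 6 = 224.

224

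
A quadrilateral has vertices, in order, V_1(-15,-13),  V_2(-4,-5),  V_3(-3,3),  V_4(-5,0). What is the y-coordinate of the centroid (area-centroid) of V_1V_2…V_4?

Apply the surveyor's formula. First the cross-terms c_i = x_i·y_{i+1} − x_{i+1}·y_i:
  23, -27, 15, 65  ⇒  2A = 76, A = 38.
Then Σ (y_i + y_{i+1})·c_i = -1160, so ȳ = -1160 / (6·38) = -290/57.

-290/57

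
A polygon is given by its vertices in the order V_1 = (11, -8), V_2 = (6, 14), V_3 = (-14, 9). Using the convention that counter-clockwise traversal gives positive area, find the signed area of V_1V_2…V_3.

232.5

Apply the shoelace (surveyor's) formula: 2A = Σ (x_i·y_{i+1} − x_{i+1}·y_i), indices taken mod 3.
Σ = (202) + (250) + (13) = 465
Signed area = Σ/2 = 232.5 (positive ⇒ counter-clockwise traversal).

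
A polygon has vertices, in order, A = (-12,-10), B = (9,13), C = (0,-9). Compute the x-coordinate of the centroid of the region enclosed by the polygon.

Apply the shoelace formula. First the cross-terms c_i = x_i·y_{i+1} − x_{i+1}·y_i:
  -66, -81, -108  ⇒  2A = -255, A = -127.5.
Then Σ (x_i + x_{i+1})·c_i = 765, so x̄ = 765 / (6·(-127.5)) = -1.

-1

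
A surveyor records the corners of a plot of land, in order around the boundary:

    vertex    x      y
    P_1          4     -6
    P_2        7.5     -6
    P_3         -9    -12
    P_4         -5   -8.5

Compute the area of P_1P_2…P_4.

21.25

P_1→P_2: (4)(-6) − (7.5)(-6) = 21
P_2→P_3: (7.5)(-12) − (-9)(-6) = -144
P_3→P_4: (-9)(-8.5) − (-5)(-12) = 16.5
P_4→P_1: (-5)(-6) − (4)(-8.5) = 64
Σ = -42.5
Area = |Σ|/2 = 21.25.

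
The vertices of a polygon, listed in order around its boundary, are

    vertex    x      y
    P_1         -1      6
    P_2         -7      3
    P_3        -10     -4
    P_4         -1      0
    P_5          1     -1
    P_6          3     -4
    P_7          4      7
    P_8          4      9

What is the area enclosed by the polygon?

85.5

Apply the shoelace (surveyor's) formula: 2A = Σ (x_i·y_{i+1} − x_{i+1}·y_i), indices taken mod 8.
Σ = (39) + (58) + (-4) + (1) + (-1) + (37) + (8) + (33) = 171
Area = |Σ|/2 = 85.5.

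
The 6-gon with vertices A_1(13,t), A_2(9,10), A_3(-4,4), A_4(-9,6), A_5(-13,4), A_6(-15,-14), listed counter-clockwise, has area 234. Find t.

9

The doubled signed area Σ (x_i y_{i+1} − x_{i+1} y_i) is linear in t.
With t=0 it equals 684; the coefficient of t is -24 (from the two edges through A_1).
So -24·t + 684 = 2·234 = 468 ⇒ t = 9.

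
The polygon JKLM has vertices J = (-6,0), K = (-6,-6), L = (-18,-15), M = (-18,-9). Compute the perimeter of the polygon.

42

|JK| = √((0)² + (-6)²) = √36 = 6
|KL| = √((-12)² + (-9)²) = √225 = 15
|LM| = √((0)² + (6)²) = √36 = 6
|MJ| = √((12)² + (9)²) = √225 = 15
Perimeter = 6 + 15 + 6 + 15 = 42.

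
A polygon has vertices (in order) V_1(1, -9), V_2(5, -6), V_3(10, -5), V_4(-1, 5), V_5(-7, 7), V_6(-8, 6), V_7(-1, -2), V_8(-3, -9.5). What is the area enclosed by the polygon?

Apply Gauss's area formula: 2A = Σ (x_i·y_{i+1} − x_{i+1}·y_i), indices taken mod 8.
Cross-terms: 39, 35, 45, 28, 14, 22, 3.5, 36.5  ⇒  Σ = 223
Area = |Σ|/2 = 111.5.

111.5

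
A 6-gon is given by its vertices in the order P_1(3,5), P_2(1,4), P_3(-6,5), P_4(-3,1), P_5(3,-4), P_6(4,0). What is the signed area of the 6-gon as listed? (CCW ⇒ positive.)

45

Apply Gauss's area formula: 2A = Σ (x_i·y_{i+1} − x_{i+1}·y_i), indices taken mod 6.
Σ = (7) + (29) + (9) + (9) + (16) + (20) = 90
Signed area = Σ/2 = 45 (positive ⇒ counter-clockwise traversal).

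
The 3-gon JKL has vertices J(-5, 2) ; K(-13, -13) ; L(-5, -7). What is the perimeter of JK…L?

|JK| = √((-8)² + (-15)²) = √289 = 17
|KL| = √((8)² + (6)²) = √100 = 10
|LJ| = √((0)² + (9)²) = √81 = 9
Perimeter = 17 + 10 + 9 = 36.

36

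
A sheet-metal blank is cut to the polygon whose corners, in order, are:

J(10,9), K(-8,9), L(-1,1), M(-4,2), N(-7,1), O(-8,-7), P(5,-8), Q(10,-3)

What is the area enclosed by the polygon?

Apply the surveyor's formula: 2A = Σ (x_i·y_{i+1} − x_{i+1}·y_i), indices taken mod 8.
Σ = (162) + (1) + (2) + (10) + (57) + (99) + (65) + (120) = 516
Area = |Σ|/2 = 258.

258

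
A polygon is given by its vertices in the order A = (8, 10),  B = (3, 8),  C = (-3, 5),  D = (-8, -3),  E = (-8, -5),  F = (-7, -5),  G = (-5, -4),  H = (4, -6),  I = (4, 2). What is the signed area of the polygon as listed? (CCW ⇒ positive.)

Σ = (34) + (39) + (49) + (16) + (5) + (3) + (46) + (32) + (24) = 248
Signed area = Σ/2 = 124 (positive ⇒ counter-clockwise traversal).

124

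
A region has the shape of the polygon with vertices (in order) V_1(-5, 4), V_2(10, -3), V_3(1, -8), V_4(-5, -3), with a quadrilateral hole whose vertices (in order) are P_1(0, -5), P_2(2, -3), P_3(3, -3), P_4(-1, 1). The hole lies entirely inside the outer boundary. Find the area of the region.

Outer boundary:
Apply the shoelace formula: 2A = Σ (x_i·y_{i+1} − x_{i+1}·y_i), indices taken mod 4.
Σ = (-25) + (-77) + (-43) + (-35) = -180
Area = |Σ|/2 = 90.
Hole:
Apply Gauss's area formula: 2A = Σ (x_i·y_{i+1} − x_{i+1}·y_i), indices taken mod 4.
Σ = (10) + (3) + (0) + (5) = 18
Area = |Σ|/2 = 9.
Net area = 90 − 9 = 81.

81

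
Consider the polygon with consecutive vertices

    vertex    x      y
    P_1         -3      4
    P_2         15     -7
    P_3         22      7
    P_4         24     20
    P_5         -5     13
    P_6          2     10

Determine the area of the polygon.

433

Σ = (-39) + (259) + (272) + (412) + (-76) + (38) = 866
Area = |Σ|/2 = 433.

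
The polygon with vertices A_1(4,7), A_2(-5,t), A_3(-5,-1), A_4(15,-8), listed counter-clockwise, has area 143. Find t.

6

The doubled signed area Σ (x_i y_{i+1} − x_{i+1} y_i) is linear in t.
With t=0 it equals 232; the coefficient of t is 9 (from the two edges through A_2).
So 9·t + 232 = 2·143 = 286 ⇒ t = 6.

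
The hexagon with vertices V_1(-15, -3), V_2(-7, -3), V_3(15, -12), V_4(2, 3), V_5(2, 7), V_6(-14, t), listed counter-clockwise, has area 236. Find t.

6

The doubled signed area Σ (x_i y_{i+1} − x_{i+1} y_i) is linear in t.
With t=0 it equals 370; the coefficient of t is 17 (from the two edges through V_6).
So 17·t + 370 = 2·236 = 472 ⇒ t = 6.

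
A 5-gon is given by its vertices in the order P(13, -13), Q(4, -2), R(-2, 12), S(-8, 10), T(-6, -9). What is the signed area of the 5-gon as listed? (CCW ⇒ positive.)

236.5

P→Q: (13)(-2) − (4)(-13) = 26
Q→R: (4)(12) − (-2)(-2) = 44
R→S: (-2)(10) − (-8)(12) = 76
S→T: (-8)(-9) − (-6)(10) = 132
T→P: (-6)(-13) − (13)(-9) = 195
Σ = 473
Signed area = Σ/2 = 236.5 (positive ⇒ counter-clockwise traversal).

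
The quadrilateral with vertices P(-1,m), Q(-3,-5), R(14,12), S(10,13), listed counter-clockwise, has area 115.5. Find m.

9

Write out the shoelace sum; only the two edges meeting at P involve m:
2·Area = [(10·m − (-1)·13) + ((-1)·(-5) − (-3)·m)] + 96
       = 13·m + 114 = 231
⇒ m = 9.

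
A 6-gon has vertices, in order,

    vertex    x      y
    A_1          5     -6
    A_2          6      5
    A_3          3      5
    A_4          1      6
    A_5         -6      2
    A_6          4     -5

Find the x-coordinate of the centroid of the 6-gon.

Apply the shoelace formula. First the cross-terms c_i = x_i·y_{i+1} − x_{i+1}·y_i:
  61, 15, 13, 38, 22, 1  ⇒  2A = 150, A = 75.
Then Σ (x_i + x_{i+1})·c_i = 633, so x̄ = 633 / (6·75) = 211/150.

211/150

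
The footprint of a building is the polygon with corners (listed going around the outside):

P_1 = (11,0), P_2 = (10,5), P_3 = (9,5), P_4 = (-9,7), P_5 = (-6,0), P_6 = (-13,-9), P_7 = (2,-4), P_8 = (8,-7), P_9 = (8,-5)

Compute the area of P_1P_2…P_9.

211.5

Apply Gauss's area formula: 2A = Σ (x_i·y_{i+1} − x_{i+1}·y_i), indices taken mod 9.
P_1→P_2: (11)(5) − (10)(0) = 55
P_2→P_3: (10)(5) − (9)(5) = 5
P_3→P_4: (9)(7) − (-9)(5) = 108
P_4→P_5: (-9)(0) − (-6)(7) = 42
P_5→P_6: (-6)(-9) − (-13)(0) = 54
P_6→P_7: (-13)(-4) − (2)(-9) = 70
P_7→P_8: (2)(-7) − (8)(-4) = 18
P_8→P_9: (8)(-5) − (8)(-7) = 16
P_9→P_1: (8)(0) − (11)(-5) = 55
Σ = 423
Area = |Σ|/2 = 211.5.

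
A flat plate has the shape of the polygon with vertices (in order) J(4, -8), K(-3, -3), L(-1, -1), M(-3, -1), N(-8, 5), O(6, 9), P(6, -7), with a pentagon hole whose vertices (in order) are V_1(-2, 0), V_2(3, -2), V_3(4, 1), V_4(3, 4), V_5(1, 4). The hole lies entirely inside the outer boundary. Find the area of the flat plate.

Outer boundary:
Apply the shoelace (surveyor's) formula: 2A = Σ (x_i·y_{i+1} − x_{i+1}·y_i), indices taken mod 7.
Σ = (-36) + (0) + (-2) + (-23) + (-102) + (-96) + (-20) = -279
Area = |Σ|/2 = 139.5.
Hole:
Apply the surveyor's formula: 2A = Σ (x_i·y_{i+1} − x_{i+1}·y_i), indices taken mod 5.
Σ = (4) + (11) + (13) + (8) + (8) = 44
Area = |Σ|/2 = 22.
Net area = 139.5 − 22 = 117.5.

117.5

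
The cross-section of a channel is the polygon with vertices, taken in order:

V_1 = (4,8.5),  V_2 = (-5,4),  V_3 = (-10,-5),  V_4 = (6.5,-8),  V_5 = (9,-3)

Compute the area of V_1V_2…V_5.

Apply Gauss's area formula: 2A = Σ (x_i·y_{i+1} − x_{i+1}·y_i), indices taken mod 5.
Cross-terms: 58.5, 65, 112.5, 52.5, 88.5  ⇒  Σ = 377
Area = |Σ|/2 = 188.5.

188.5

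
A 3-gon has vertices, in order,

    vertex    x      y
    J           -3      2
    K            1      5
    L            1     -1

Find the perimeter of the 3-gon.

16

|JK| = √((4)² + (3)²) = √25 = 5
|KL| = √((0)² + (-6)²) = √36 = 6
|LJ| = √((-4)² + (3)²) = √25 = 5
Perimeter = 5 + 6 + 5 = 16.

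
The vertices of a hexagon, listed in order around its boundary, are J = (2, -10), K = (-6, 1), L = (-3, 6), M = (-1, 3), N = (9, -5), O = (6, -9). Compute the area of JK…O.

104.5

Σ = (-58) + (-33) + (-3) + (-22) + (-51) + (-42) = -209
Area = |Σ|/2 = 104.5.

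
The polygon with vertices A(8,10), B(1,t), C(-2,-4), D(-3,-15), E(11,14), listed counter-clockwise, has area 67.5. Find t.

1

The doubled signed area Σ (x_i y_{i+1} − x_{i+1} y_i) is linear in t.
With t=0 it equals 125; the coefficient of t is 10 (from the two edges through B).
So 10·t + 125 = 2·67.5 = 135 ⇒ t = 1.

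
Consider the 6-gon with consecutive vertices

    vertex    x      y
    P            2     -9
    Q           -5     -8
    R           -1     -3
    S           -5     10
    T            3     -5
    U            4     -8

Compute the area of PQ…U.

54

Σ = (-61) + (7) + (-25) + (-5) + (-4) + (-20) = -108
Area = |Σ|/2 = 54.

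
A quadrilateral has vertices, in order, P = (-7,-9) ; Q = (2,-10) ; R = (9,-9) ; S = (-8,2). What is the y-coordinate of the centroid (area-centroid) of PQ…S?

-17/3

Apply Gauss's area formula. First the cross-terms c_i = x_i·y_{i+1} − x_{i+1}·y_i:
  88, 72, -54, 86  ⇒  2A = 192, A = 96.
Then Σ (y_i + y_{i+1})·c_i = -3264, so ȳ = -3264 / (6·96) = -17/3.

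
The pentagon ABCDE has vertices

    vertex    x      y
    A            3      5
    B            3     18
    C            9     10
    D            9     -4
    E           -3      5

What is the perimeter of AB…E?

58

|AB| = √((0)² + (13)²) = √169 = 13
|BC| = √((6)² + (-8)²) = √100 = 10
|CD| = √((0)² + (-14)²) = √196 = 14
|DE| = √((-12)² + (9)²) = √225 = 15
|EA| = √((6)² + (0)²) = √36 = 6
Perimeter = 13 + 10 + 14 + 15 + 6 = 58.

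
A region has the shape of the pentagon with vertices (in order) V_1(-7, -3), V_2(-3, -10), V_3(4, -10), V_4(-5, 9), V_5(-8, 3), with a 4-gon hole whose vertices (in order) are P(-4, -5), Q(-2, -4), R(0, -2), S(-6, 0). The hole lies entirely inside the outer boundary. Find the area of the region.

95.5

Outer boundary:
Apply the shoelace formula: 2A = Σ (x_i·y_{i+1} − x_{i+1}·y_i), indices taken mod 5.
Σ = (61) + (70) + (-14) + (57) + (45) = 219
Area = |Σ|/2 = 109.5.
Hole:
Σ = (6) + (4) + (-12) + (30) = 28
Area = |Σ|/2 = 14.
Net area = 109.5 − 14 = 95.5.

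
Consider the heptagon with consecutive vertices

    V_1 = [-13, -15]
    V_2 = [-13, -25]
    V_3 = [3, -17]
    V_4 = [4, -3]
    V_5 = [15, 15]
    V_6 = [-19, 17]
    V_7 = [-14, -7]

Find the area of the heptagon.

810

Σ = (130) + (296) + (59) + (105) + (540) + (371) + (119) = 1620
Area = |Σ|/2 = 810.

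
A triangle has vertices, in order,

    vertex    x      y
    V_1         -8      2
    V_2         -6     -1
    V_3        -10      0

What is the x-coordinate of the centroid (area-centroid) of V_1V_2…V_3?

Apply Gauss's area formula. First the cross-terms c_i = x_i·y_{i+1} − x_{i+1}·y_i:
  20, -10, -20  ⇒  2A = -10, A = -5.
Then Σ (x_i + x_{i+1})·c_i = 240, so x̄ = 240 / (6·(-5)) = -8.

-8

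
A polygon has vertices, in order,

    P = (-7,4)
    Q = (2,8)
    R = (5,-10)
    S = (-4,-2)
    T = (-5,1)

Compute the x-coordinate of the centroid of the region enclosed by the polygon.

Apply the shoelace formula. First the cross-terms c_i = x_i·y_{i+1} − x_{i+1}·y_i:
  -64, -60, -50, -14, -13  ⇒  2A = -201, A = -100.5.
Then Σ (x_i + x_{i+1})·c_i = 132, so x̄ = 132 / (6·(-100.5)) = -44/201.

-44/201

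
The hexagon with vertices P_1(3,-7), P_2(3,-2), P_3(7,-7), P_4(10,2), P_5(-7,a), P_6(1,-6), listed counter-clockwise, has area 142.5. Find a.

Write out the shoelace sum; only the two edges meeting at P_5 involve a:
2·Area = [(10·a − (-7)·2) + ((-7)·(-6) − 1·a)] + 103
       = 9·a + 159 = 285
⇒ a = 14.

14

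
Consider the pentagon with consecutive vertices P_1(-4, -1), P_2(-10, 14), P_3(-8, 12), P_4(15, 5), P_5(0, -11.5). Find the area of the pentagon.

Σ = (-66) + (-8) + (-220) + (-172.5) + (-46) = -512.5
Area = |Σ|/2 = 256.25.

256.25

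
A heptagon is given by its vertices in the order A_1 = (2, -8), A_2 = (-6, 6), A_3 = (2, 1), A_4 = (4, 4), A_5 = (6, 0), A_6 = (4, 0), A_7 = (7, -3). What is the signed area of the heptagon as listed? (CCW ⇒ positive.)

-68

Cross-terms: -36, -18, 4, -24, 0, -12, -50  ⇒  Σ = -136
Signed area = Σ/2 = -68 (negative ⇒ clockwise traversal).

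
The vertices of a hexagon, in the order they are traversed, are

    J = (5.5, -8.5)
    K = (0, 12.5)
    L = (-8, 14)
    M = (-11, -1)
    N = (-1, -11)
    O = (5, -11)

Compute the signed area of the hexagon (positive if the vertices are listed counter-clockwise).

267.375

Apply the shoelace (surveyor's) formula: 2A = Σ (x_i·y_{i+1} − x_{i+1}·y_i), indices taken mod 6.
Σ = (68.75) + (100) + (162) + (120) + (66) + (18) = 534.75
Signed area = Σ/2 = 267.375 (positive ⇒ counter-clockwise traversal).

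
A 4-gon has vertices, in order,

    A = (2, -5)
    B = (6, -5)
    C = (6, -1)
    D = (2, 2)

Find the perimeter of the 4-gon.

20

|AB| = √((4)² + (0)²) = √16 = 4
|BC| = √((0)² + (4)²) = √16 = 4
|CD| = √((-4)² + (3)²) = √25 = 5
|DA| = √((0)² + (-7)²) = √49 = 7
Perimeter = 4 + 4 + 5 + 7 = 20.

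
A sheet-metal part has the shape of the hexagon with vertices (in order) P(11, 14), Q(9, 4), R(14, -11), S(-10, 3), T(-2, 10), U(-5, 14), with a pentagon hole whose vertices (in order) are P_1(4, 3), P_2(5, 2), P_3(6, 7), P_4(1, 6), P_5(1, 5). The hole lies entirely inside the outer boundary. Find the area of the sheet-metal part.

Outer boundary:
Apply the shoelace formula: 2A = Σ (x_i·y_{i+1} − x_{i+1}·y_i), indices taken mod 6.
Cross-terms: -82, -155, -68, -94, 22, -224  ⇒  Σ = -601
Area = |Σ|/2 = 300.5.
Hole:
Σ = (-7) + (23) + (29) + (-1) + (-17) = 27
Area = |Σ|/2 = 13.5.
Net area = 300.5 − 13.5 = 287.

287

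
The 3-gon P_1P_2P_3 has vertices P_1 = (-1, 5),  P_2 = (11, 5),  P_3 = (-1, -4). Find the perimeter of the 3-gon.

|P_1P_2| = √((12)² + (0)²) = √144 = 12
|P_2P_3| = √((-12)² + (-9)²) = √225 = 15
|P_3P_1| = √((0)² + (9)²) = √81 = 9
Perimeter = 12 + 15 + 9 = 36.

36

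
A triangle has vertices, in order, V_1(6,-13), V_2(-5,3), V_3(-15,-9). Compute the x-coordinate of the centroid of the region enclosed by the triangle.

-14/3

Apply the surveyor's formula. First the cross-terms c_i = x_i·y_{i+1} − x_{i+1}·y_i:
  -47, 90, 249  ⇒  2A = 292, A = 146.
Then Σ (x_i + x_{i+1})·c_i = -4088, so x̄ = -4088 / (6·146) = -14/3.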